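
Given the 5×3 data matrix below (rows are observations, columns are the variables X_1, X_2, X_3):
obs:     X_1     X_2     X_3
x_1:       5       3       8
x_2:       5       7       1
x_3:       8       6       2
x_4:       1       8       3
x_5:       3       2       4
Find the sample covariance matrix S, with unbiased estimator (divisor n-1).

Step 1 — column means:
  mean(X_1) = (5 + 5 + 8 + 1 + 3) / 5 = 22/5 = 4.4
  mean(X_2) = (3 + 7 + 6 + 8 + 2) / 5 = 26/5 = 5.2
  mean(X_3) = (8 + 1 + 2 + 3 + 4) / 5 = 18/5 = 3.6

Step 2 — sample covariance S[i,j] = (1/(n-1)) · Σ_k (x_{k,i} - mean_i) · (x_{k,j} - mean_j), with n-1 = 4.
  S[X_1,X_1] = ((0.6)·(0.6) + (0.6)·(0.6) + (3.6)·(3.6) + (-3.4)·(-3.4) + (-1.4)·(-1.4)) / 4 = 27.2/4 = 6.8
  S[X_1,X_2] = ((0.6)·(-2.2) + (0.6)·(1.8) + (3.6)·(0.8) + (-3.4)·(2.8) + (-1.4)·(-3.2)) / 4 = -2.4/4 = -0.6
  S[X_1,X_3] = ((0.6)·(4.4) + (0.6)·(-2.6) + (3.6)·(-1.6) + (-3.4)·(-0.6) + (-1.4)·(0.4)) / 4 = -3.2/4 = -0.8
  S[X_2,X_2] = ((-2.2)·(-2.2) + (1.8)·(1.8) + (0.8)·(0.8) + (2.8)·(2.8) + (-3.2)·(-3.2)) / 4 = 26.8/4 = 6.7
  S[X_2,X_3] = ((-2.2)·(4.4) + (1.8)·(-2.6) + (0.8)·(-1.6) + (2.8)·(-0.6) + (-3.2)·(0.4)) / 4 = -18.6/4 = -4.65
  S[X_3,X_3] = ((4.4)·(4.4) + (-2.6)·(-2.6) + (-1.6)·(-1.6) + (-0.6)·(-0.6) + (0.4)·(0.4)) / 4 = 29.2/4 = 7.3

S is symmetric (S[j,i] = S[i,j]). Assembling:

S = [[6.8, -0.6, -0.8],
 [-0.6, 6.7, -4.65],
 [-0.8, -4.65, 7.3]]


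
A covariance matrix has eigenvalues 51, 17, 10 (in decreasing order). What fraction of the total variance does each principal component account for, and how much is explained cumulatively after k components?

Step 1 — total variance = trace(Sigma) = Σ λ_i = 51 + 17 + 10 = 78.

Step 2 — fraction explained by component i = λ_i / Σ λ:
  PC1: 51/78 = 0.6538
  PC2: 17/78 = 0.2179
  PC3: 10/78 = 0.1282

Step 3 — cumulative fraction after k components = (λ_1 + ... + λ_k) / Σ λ:
  k = 1: 51/78 = 0.6538
  k = 2: (51 + 17)/78 = 68/78 = 0.8718
  k = 3: (51 + 17 + 10)/78 = 78/78 = 1

Summary (fraction, with percent):

explained: PC1 0.6538 (65.38%), PC2 0.2179 (21.79%), PC3 0.1282 (12.82%);  cumulative: 0.6538, 0.8718, 1


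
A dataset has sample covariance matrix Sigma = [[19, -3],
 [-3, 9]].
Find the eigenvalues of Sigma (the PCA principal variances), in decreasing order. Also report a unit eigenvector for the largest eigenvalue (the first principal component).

Step 1 — characteristic polynomial of 2×2 Sigma:
  det(Sigma - λI) = λ² - trace · λ + det = 0.
  trace = 19 + 9 = 28, det = 19·9 - (-3)² = 162.
Step 2 — discriminant:
  Δ = trace² - 4·det = 784 - 648 = 136.
Step 3 — eigenvalues:
  λ = (trace ± √Δ)/2 = (28 ± 11.6619)/2,
  λ_1 = 19.831,  λ_2 = 8.169.

Step 4 — unit eigenvector for λ_1: solve (Sigma - λ_1 I)v = 0. First row:
  (19 - 19.831)·v_x + (-3)·v_y = 0, i.e. (-0.831)·v_x + (-3)·v_y = 0,
  so v ∝ (b, λ_1 - a) = (-3, 0.831); multiply by -1 so the first entry is positive: u = (3, -0.831).
  ||u|| = √((3)² + (-0.831)²) = √(9.6905) ≈ 3.113,
  v_1 = u/||u|| ≈ (0.9637, -0.2669) (||v_1|| = 1).

λ_1 = 19.831,  λ_2 = 8.169;  v_1 ≈ (0.9637, -0.2669)


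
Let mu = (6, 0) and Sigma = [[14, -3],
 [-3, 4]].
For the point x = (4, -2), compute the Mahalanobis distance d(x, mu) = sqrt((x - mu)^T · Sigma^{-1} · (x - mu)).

Step 1 — centre the observation: (x - mu) = (-2, -2).

Step 2 — invert Sigma. det(Sigma) = 14·4 - (-3)² = 47.
  Sigma^{-1} = (1/det) · [[d, -b], [-b, a]] = [[0.0851, 0.0638],
 [0.0638, 0.2979]].

Step 3 — form the quadratic (x - mu)^T · Sigma^{-1} · (x - mu):
  Sigma^{-1} · (x - mu) = (-0.2979, -0.7234).
  (x - mu)^T · [Sigma^{-1} · (x - mu)] = (-2)·(-0.2979) + (-2)·(-0.7234) = 2.0426.

Step 4 — take square root: d = √(2.0426) ≈ 1.4292.

d(x, mu) = √(2.0426) ≈ 1.4292


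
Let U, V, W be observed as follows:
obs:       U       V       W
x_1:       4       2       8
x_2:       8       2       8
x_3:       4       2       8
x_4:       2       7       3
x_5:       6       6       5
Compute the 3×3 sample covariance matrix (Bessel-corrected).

Step 1 — column means:
  mean(U) = (4 + 8 + 4 + 2 + 6) / 5 = 24/5 = 4.8
  mean(V) = (2 + 2 + 2 + 7 + 6) / 5 = 19/5 = 3.8
  mean(W) = (8 + 8 + 8 + 3 + 5) / 5 = 32/5 = 6.4

Step 2 — sample covariance S[i,j] = (1/(n-1)) · Σ_k (x_{k,i} - mean_i) · (x_{k,j} - mean_j), with n-1 = 4.
  S[U,U] = ((-0.8)·(-0.8) + (3.2)·(3.2) + (-0.8)·(-0.8) + (-2.8)·(-2.8) + (1.2)·(1.2)) / 4 = 20.8/4 = 5.2
  S[U,V] = ((-0.8)·(-1.8) + (3.2)·(-1.8) + (-0.8)·(-1.8) + (-2.8)·(3.2) + (1.2)·(2.2)) / 4 = -9.2/4 = -2.3
  S[U,W] = ((-0.8)·(1.6) + (3.2)·(1.6) + (-0.8)·(1.6) + (-2.8)·(-3.4) + (1.2)·(-1.4)) / 4 = 10.4/4 = 2.6
  S[V,V] = ((-1.8)·(-1.8) + (-1.8)·(-1.8) + (-1.8)·(-1.8) + (3.2)·(3.2) + (2.2)·(2.2)) / 4 = 24.8/4 = 6.2
  S[V,W] = ((-1.8)·(1.6) + (-1.8)·(1.6) + (-1.8)·(1.6) + (3.2)·(-3.4) + (2.2)·(-1.4)) / 4 = -22.6/4 = -5.65
  S[W,W] = ((1.6)·(1.6) + (1.6)·(1.6) + (1.6)·(1.6) + (-3.4)·(-3.4) + (-1.4)·(-1.4)) / 4 = 21.2/4 = 5.3

S is symmetric (S[j,i] = S[i,j]). Assembling:

S = [[5.2, -2.3, 2.6],
 [-2.3, 6.2, -5.65],
 [2.6, -5.65, 5.3]]


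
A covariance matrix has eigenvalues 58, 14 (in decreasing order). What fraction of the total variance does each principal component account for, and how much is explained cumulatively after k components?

Step 1 — total variance = trace(Sigma) = Σ λ_i = 58 + 14 = 72.

Step 2 — fraction explained by component i = λ_i / Σ λ:
  PC1: 58/72 = 0.8056
  PC2: 14/72 = 0.1944

Step 3 — cumulative fraction after k components = (λ_1 + ... + λ_k) / Σ λ:
  k = 1: 58/72 = 0.8056
  k = 2: (58 + 14)/72 = 72/72 = 1

Summary (fraction, with percent):

explained: PC1 0.8056 (80.56%), PC2 0.1944 (19.44%);  cumulative: 0.8056, 1


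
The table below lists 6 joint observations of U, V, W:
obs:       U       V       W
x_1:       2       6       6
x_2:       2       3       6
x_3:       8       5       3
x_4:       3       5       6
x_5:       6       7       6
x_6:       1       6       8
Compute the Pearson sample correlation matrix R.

Step 1 — column means:
  mean(U) = (2 + 2 + 8 + 3 + 6 + 1) / 6 = 22/6 = 3.6667
  mean(V) = (6 + 3 + 5 + 5 + 7 + 6) / 6 = 32/6 = 5.3333
  mean(W) = (6 + 6 + 3 + 6 + 6 + 8) / 6 = 35/6 = 5.8333

Step 2 — sample variances and covariances s[i,j] = (1/(n-1)) · Σ_k (x_{k,i} - mean_i) · (x_{k,j} - mean_j), with n-1 = 5:
  s[U,U] = ((-1.6667)·(-1.6667) + (-1.6667)·(-1.6667) + (4.3333)·(4.3333) + (-0.6667)·(-0.6667) + (2.3333)·(2.3333) + (-2.6667)·(-2.6667)) / 5 = 37.3333/5 = 7.4667
  s[U,V] = ((-1.6667)·(0.6667) + (-1.6667)·(-2.3333) + (4.3333)·(-0.3333) + (-0.6667)·(-0.3333) + (2.3333)·(1.6667) + (-2.6667)·(0.6667)) / 5 = 3.6667/5 = 0.7333
  s[U,W] = ((-1.6667)·(0.1667) + (-1.6667)·(0.1667) + (4.3333)·(-2.8333) + (-0.6667)·(0.1667) + (2.3333)·(0.1667) + (-2.6667)·(2.1667)) / 5 = -18.3333/5 = -3.6667
  s[V,V] = ((0.6667)·(0.6667) + (-2.3333)·(-2.3333) + (-0.3333)·(-0.3333) + (-0.3333)·(-0.3333) + (1.6667)·(1.6667) + (0.6667)·(0.6667)) / 5 = 9.3333/5 = 1.8667
  s[V,W] = ((0.6667)·(0.1667) + (-2.3333)·(0.1667) + (-0.3333)·(-2.8333) + (-0.3333)·(0.1667) + (1.6667)·(0.1667) + (0.6667)·(2.1667)) / 5 = 2.3333/5 = 0.4667
  s[W,W] = ((0.1667)·(0.1667) + (0.1667)·(0.1667) + (-2.8333)·(-2.8333) + (0.1667)·(0.1667) + (0.1667)·(0.1667) + (2.1667)·(2.1667)) / 5 = 12.8333/5 = 2.5667
  Sample standard deviations s_i = √(s[i,i]):
  s(U) = √(7.4667) = 2.7325
  s(V) = √(1.8667) = 1.3663
  s(W) = √(2.5667) = 1.6021

Step 3 — r_{ij} = s_{ij} / (s_i · s_j):
  r[U,U] = 1 (diagonal).
  r[U,V] = 0.7333 / (2.7325 · 1.3663) = 0.7333 / 3.7333 = 0.1964
  r[U,W] = -3.6667 / (2.7325 · 1.6021) = -3.6667 / 4.3777 = -0.8376
  r[V,V] = 1 (diagonal).
  r[V,W] = 0.4667 / (1.3663 · 1.6021) = 0.4667 / 2.1889 = 0.2132
  r[W,W] = 1 (diagonal).

R is symmetric with unit diagonal. Assembling:

R = [[1, 0.1964, -0.8376],
 [0.1964, 1, 0.2132],
 [-0.8376, 0.2132, 1]]


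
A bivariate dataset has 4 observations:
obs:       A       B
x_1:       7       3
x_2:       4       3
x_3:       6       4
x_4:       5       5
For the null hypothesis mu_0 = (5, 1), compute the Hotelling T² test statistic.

Step 1 — sample mean vector:
  mean(A) = (7 + 4 + 6 + 5) / 4 = 22/4 = 5.5
  mean(B) = (3 + 3 + 4 + 5) / 4 = 15/4 = 3.75
  x̄ = (5.5, 3.75),  deviation x̄ - mu_0 = (5.5, 3.75) - (5, 1) = (0.5, 2.75).

Step 2 — sample covariance matrix, S[i,j] = (1/(n-1)) · Σ_k (x_{k,i} - mean_i) · (x_{k,j} - mean_j), divisor n-1 = 3:
  S[A,A] = ((1.5)·(1.5) + (-1.5)·(-1.5) + (0.5)·(0.5) + (-0.5)·(-0.5)) / 3 = 5/3 = 1.6667
  S[A,B] = ((1.5)·(-0.75) + (-1.5)·(-0.75) + (0.5)·(0.25) + (-0.5)·(1.25)) / 3 = -0.5/3 = -0.1667
  S[B,B] = ((-0.75)·(-0.75) + (-0.75)·(-0.75) + (0.25)·(0.25) + (1.25)·(1.25)) / 3 = 2.75/3 = 0.9167
  S = [[1.6667, -0.1667],
 [-0.1667, 0.9167]].

Step 3 — invert S. det(S) = 1.6667·0.9167 - (-0.1667)² = 1.5.
  S^{-1} = (1/det) · [[d, -b], [-b, a]] = [[0.6111, 0.1111],
 [0.1111, 1.1111]].

Step 4 — quadratic form (x̄ - mu_0)^T · S^{-1} · (x̄ - mu_0):
  S^{-1} · (x̄ - mu_0) = (0.6111, 3.1111),
  (x̄ - mu_0)^T · [...] = (0.5)·(0.6111) + (2.75)·(3.1111) = 8.8611.

Step 5 — scale by n: T² = 4 · 8.8611 = 35.4444.

T² ≈ 35.4444


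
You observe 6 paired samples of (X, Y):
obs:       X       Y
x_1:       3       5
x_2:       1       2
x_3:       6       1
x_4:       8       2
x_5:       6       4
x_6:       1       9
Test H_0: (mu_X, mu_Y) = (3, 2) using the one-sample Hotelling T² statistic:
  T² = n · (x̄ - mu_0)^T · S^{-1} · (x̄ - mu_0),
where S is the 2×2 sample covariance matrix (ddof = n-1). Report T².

Step 1 — sample mean vector:
  mean(X) = (3 + 1 + 6 + 8 + 6 + 1) / 6 = 25/6 = 4.1667
  mean(Y) = (5 + 2 + 1 + 2 + 4 + 9) / 6 = 23/6 = 3.8333
  x̄ = (4.1667, 3.8333),  deviation x̄ - mu_0 = (4.1667, 3.8333) - (3, 2) = (1.1667, 1.8333).

Step 2 — sample covariance matrix, S[i,j] = (1/(n-1)) · Σ_k (x_{k,i} - mean_i) · (x_{k,j} - mean_j), divisor n-1 = 5:
  S[X,X] = ((-1.1667)·(-1.1667) + (-3.1667)·(-3.1667) + (1.8333)·(1.8333) + (3.8333)·(3.8333) + (1.8333)·(1.8333) + (-3.1667)·(-3.1667)) / 5 = 42.8333/5 = 8.5667
  S[X,Y] = ((-1.1667)·(1.1667) + (-3.1667)·(-1.8333) + (1.8333)·(-2.8333) + (3.8333)·(-1.8333) + (1.8333)·(0.1667) + (-3.1667)·(5.1667)) / 5 = -23.8333/5 = -4.7667
  S[Y,Y] = ((1.1667)·(1.1667) + (-1.8333)·(-1.8333) + (-2.8333)·(-2.8333) + (-1.8333)·(-1.8333) + (0.1667)·(0.1667) + (5.1667)·(5.1667)) / 5 = 42.8333/5 = 8.5667
  S = [[8.5667, -4.7667],
 [-4.7667, 8.5667]].

Step 3 — invert S. det(S) = 8.5667·8.5667 - (-4.7667)² = 50.6667.
  S^{-1} = (1/det) · [[d, -b], [-b, a]] = [[0.1691, 0.0941],
 [0.0941, 0.1691]].

Step 4 — quadratic form (x̄ - mu_0)^T · S^{-1} · (x̄ - mu_0):
  S^{-1} · (x̄ - mu_0) = (0.3697, 0.4197),
  (x̄ - mu_0)^T · [...] = (1.1667)·(0.3697) + (1.8333)·(0.4197) = 1.2009.

Step 5 — scale by n: T² = 6 · 1.2009 = 7.2053.

T² ≈ 7.2053


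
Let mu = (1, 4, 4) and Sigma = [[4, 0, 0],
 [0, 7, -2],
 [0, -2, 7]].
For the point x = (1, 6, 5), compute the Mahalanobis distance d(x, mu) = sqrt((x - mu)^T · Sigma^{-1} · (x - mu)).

Step 1 — centre the observation: (x - mu) = (0, 2, 1).

Step 2 — invert Sigma (cofactor / det for 3×3, or solve directly):
  Sigma^{-1} = [[0.25, 0, 0],
 [0, 0.1556, 0.0444],
 [0, 0.0444, 0.1556]].

Step 3 — form the quadratic (x - mu)^T · Sigma^{-1} · (x - mu):
  Sigma^{-1} · (x - mu) = (0, 0.3556, 0.2444).
  (x - mu)^T · [Sigma^{-1} · (x - mu)] = (0)·(0) + (2)·(0.3556) + (1)·(0.2444) = 0.9556.

Step 4 — take square root: d = √(0.9556) ≈ 0.9775.

d(x, mu) = √(0.9556) ≈ 0.9775


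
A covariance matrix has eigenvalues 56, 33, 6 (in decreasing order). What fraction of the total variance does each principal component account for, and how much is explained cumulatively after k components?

Step 1 — total variance = trace(Sigma) = Σ λ_i = 56 + 33 + 6 = 95.

Step 2 — fraction explained by component i = λ_i / Σ λ:
  PC1: 56/95 = 0.5895
  PC2: 33/95 = 0.3474
  PC3: 6/95 = 0.0632

Step 3 — cumulative fraction after k components = (λ_1 + ... + λ_k) / Σ λ:
  k = 1: 56/95 = 0.5895
  k = 2: (56 + 33)/95 = 89/95 = 0.9368
  k = 3: (56 + 33 + 6)/95 = 95/95 = 1

Summary (fraction, with percent):

explained: PC1 0.5895 (58.95%), PC2 0.3474 (34.74%), PC3 0.0632 (6.32%);  cumulative: 0.5895, 0.9368, 1


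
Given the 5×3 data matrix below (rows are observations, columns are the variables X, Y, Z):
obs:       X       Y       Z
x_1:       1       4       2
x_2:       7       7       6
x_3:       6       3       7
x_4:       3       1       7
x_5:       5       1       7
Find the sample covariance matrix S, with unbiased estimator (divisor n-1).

Step 1 — column means:
  mean(X) = (1 + 7 + 6 + 3 + 5) / 5 = 22/5 = 4.4
  mean(Y) = (4 + 7 + 3 + 1 + 1) / 5 = 16/5 = 3.2
  mean(Z) = (2 + 6 + 7 + 7 + 7) / 5 = 29/5 = 5.8

Step 2 — sample covariance S[i,j] = (1/(n-1)) · Σ_k (x_{k,i} - mean_i) · (x_{k,j} - mean_j), with n-1 = 4.
  S[X,X] = ((-3.4)·(-3.4) + (2.6)·(2.6) + (1.6)·(1.6) + (-1.4)·(-1.4) + (0.6)·(0.6)) / 4 = 23.2/4 = 5.8
  S[X,Y] = ((-3.4)·(0.8) + (2.6)·(3.8) + (1.6)·(-0.2) + (-1.4)·(-2.2) + (0.6)·(-2.2)) / 4 = 8.6/4 = 2.15
  S[X,Z] = ((-3.4)·(-3.8) + (2.6)·(0.2) + (1.6)·(1.2) + (-1.4)·(1.2) + (0.6)·(1.2)) / 4 = 14.4/4 = 3.6
  S[Y,Y] = ((0.8)·(0.8) + (3.8)·(3.8) + (-0.2)·(-0.2) + (-2.2)·(-2.2) + (-2.2)·(-2.2)) / 4 = 24.8/4 = 6.2
  S[Y,Z] = ((0.8)·(-3.8) + (3.8)·(0.2) + (-0.2)·(1.2) + (-2.2)·(1.2) + (-2.2)·(1.2)) / 4 = -7.8/4 = -1.95
  S[Z,Z] = ((-3.8)·(-3.8) + (0.2)·(0.2) + (1.2)·(1.2) + (1.2)·(1.2) + (1.2)·(1.2)) / 4 = 18.8/4 = 4.7

S is symmetric (S[j,i] = S[i,j]). Assembling:

S = [[5.8, 2.15, 3.6],
 [2.15, 6.2, -1.95],
 [3.6, -1.95, 4.7]]


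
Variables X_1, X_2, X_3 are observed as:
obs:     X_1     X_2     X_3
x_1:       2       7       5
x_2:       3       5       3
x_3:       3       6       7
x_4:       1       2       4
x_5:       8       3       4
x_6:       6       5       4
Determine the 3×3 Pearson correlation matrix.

Step 1 — column means:
  mean(X_1) = (2 + 3 + 3 + 1 + 8 + 6) / 6 = 23/6 = 3.8333
  mean(X_2) = (7 + 5 + 6 + 2 + 3 + 5) / 6 = 28/6 = 4.6667
  mean(X_3) = (5 + 3 + 7 + 4 + 4 + 4) / 6 = 27/6 = 4.5

Step 2 — sample variances and covariances s[i,j] = (1/(n-1)) · Σ_k (x_{k,i} - mean_i) · (x_{k,j} - mean_j), with n-1 = 5:
  s[X_1,X_1] = ((-1.8333)·(-1.8333) + (-0.8333)·(-0.8333) + (-0.8333)·(-0.8333) + (-2.8333)·(-2.8333) + (4.1667)·(4.1667) + (2.1667)·(2.1667)) / 5 = 34.8333/5 = 6.9667
  s[X_1,X_2] = ((-1.8333)·(2.3333) + (-0.8333)·(0.3333) + (-0.8333)·(1.3333) + (-2.8333)·(-2.6667) + (4.1667)·(-1.6667) + (2.1667)·(0.3333)) / 5 = -4.3333/5 = -0.8667
  s[X_1,X_3] = ((-1.8333)·(0.5) + (-0.8333)·(-1.5) + (-0.8333)·(2.5) + (-2.8333)·(-0.5) + (4.1667)·(-0.5) + (2.1667)·(-0.5)) / 5 = -3.5/5 = -0.7
  s[X_2,X_2] = ((2.3333)·(2.3333) + (0.3333)·(0.3333) + (1.3333)·(1.3333) + (-2.6667)·(-2.6667) + (-1.6667)·(-1.6667) + (0.3333)·(0.3333)) / 5 = 17.3333/5 = 3.4667
  s[X_2,X_3] = ((2.3333)·(0.5) + (0.3333)·(-1.5) + (1.3333)·(2.5) + (-2.6667)·(-0.5) + (-1.6667)·(-0.5) + (0.3333)·(-0.5)) / 5 = 6/5 = 1.2
  s[X_3,X_3] = ((0.5)·(0.5) + (-1.5)·(-1.5) + (2.5)·(2.5) + (-0.5)·(-0.5) + (-0.5)·(-0.5) + (-0.5)·(-0.5)) / 5 = 9.5/5 = 1.9
  Sample standard deviations s_i = √(s[i,i]):
  s(X_1) = √(6.9667) = 2.6394
  s(X_2) = √(3.4667) = 1.8619
  s(X_3) = √(1.9) = 1.3784

Step 3 — r_{ij} = s_{ij} / (s_i · s_j):
  r[X_1,X_1] = 1 (diagonal).
  r[X_1,X_2] = -0.8667 / (2.6394 · 1.8619) = -0.8667 / 4.9144 = -0.1764
  r[X_1,X_3] = -0.7 / (2.6394 · 1.3784) = -0.7 / 3.6382 = -0.1924
  r[X_2,X_2] = 1 (diagonal).
  r[X_2,X_3] = 1.2 / (1.8619 · 1.3784) = 1.2 / 2.5665 = 0.4676
  r[X_3,X_3] = 1 (diagonal).

R is symmetric with unit diagonal. Assembling:

R = [[1, -0.1764, -0.1924],
 [-0.1764, 1, 0.4676],
 [-0.1924, 0.4676, 1]]


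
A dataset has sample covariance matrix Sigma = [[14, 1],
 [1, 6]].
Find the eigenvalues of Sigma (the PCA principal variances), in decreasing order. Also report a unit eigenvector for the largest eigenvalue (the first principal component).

Step 1 — characteristic polynomial of 2×2 Sigma:
  det(Sigma - λI) = λ² - trace · λ + det = 0.
  trace = 14 + 6 = 20, det = 14·6 - (1)² = 83.
Step 2 — discriminant:
  Δ = trace² - 4·det = 400 - 332 = 68.
Step 3 — eigenvalues:
  λ = (trace ± √Δ)/2 = (20 ± 8.2462)/2,
  λ_1 = 14.1231,  λ_2 = 5.8769.

Step 4 — unit eigenvector for λ_1: solve (Sigma - λ_1 I)v = 0. First row:
  (14 - 14.1231)·v_x + (1)·v_y = 0, i.e. (-0.1231)·v_x + (1)·v_y = 0,
  so v ∝ (b, λ_1 - a) = (1, 0.1231) = u.
  ||u|| = √((1)² + (0.1231)²) = √(1.0152) ≈ 1.0075,
  v_1 = u/||u|| ≈ (0.9925, 0.1222) (||v_1|| = 1).

λ_1 = 14.1231,  λ_2 = 5.8769;  v_1 ≈ (0.9925, 0.1222)


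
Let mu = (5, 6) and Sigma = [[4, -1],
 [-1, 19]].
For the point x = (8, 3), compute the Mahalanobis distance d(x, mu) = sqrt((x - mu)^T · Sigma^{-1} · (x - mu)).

Step 1 — centre the observation: (x - mu) = (3, -3).

Step 2 — invert Sigma. det(Sigma) = 4·19 - (-1)² = 75.
  Sigma^{-1} = (1/det) · [[d, -b], [-b, a]] = [[0.2533, 0.0133],
 [0.0133, 0.0533]].

Step 3 — form the quadratic (x - mu)^T · Sigma^{-1} · (x - mu):
  Sigma^{-1} · (x - mu) = (0.72, -0.12).
  (x - mu)^T · [Sigma^{-1} · (x - mu)] = (3)·(0.72) + (-3)·(-0.12) = 2.52.

Step 4 — take square root: d = √(2.52) ≈ 1.5875.

d(x, mu) = √(2.52) ≈ 1.5875


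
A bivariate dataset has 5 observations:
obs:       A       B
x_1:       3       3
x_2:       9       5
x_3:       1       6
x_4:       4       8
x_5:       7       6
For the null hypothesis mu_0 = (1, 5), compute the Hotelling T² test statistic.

Step 1 — sample mean vector:
  mean(A) = (3 + 9 + 1 + 4 + 7) / 5 = 24/5 = 4.8
  mean(B) = (3 + 5 + 6 + 8 + 6) / 5 = 28/5 = 5.6
  x̄ = (4.8, 5.6),  deviation x̄ - mu_0 = (4.8, 5.6) - (1, 5) = (3.8, 0.6).

Step 2 — sample covariance matrix, S[i,j] = (1/(n-1)) · Σ_k (x_{k,i} - mean_i) · (x_{k,j} - mean_j), divisor n-1 = 4:
  S[A,A] = ((-1.8)·(-1.8) + (4.2)·(4.2) + (-3.8)·(-3.8) + (-0.8)·(-0.8) + (2.2)·(2.2)) / 4 = 40.8/4 = 10.2
  S[A,B] = ((-1.8)·(-2.6) + (4.2)·(-0.6) + (-3.8)·(0.4) + (-0.8)·(2.4) + (2.2)·(0.4)) / 4 = -0.4/4 = -0.1
  S[B,B] = ((-2.6)·(-2.6) + (-0.6)·(-0.6) + (0.4)·(0.4) + (2.4)·(2.4) + (0.4)·(0.4)) / 4 = 13.2/4 = 3.3
  S = [[10.2, -0.1],
 [-0.1, 3.3]].

Step 3 — invert S. det(S) = 10.2·3.3 - (-0.1)² = 33.65.
  S^{-1} = (1/det) · [[d, -b], [-b, a]] = [[0.0981, 0.003],
 [0.003, 0.3031]].

Step 4 — quadratic form (x̄ - mu_0)^T · S^{-1} · (x̄ - mu_0):
  S^{-1} · (x̄ - mu_0) = (0.3744, 0.1932),
  (x̄ - mu_0)^T · [...] = (3.8)·(0.3744) + (0.6)·(0.1932) = 1.5388.

Step 5 — scale by n: T² = 5 · 1.5388 = 7.6939.

T² ≈ 7.6939


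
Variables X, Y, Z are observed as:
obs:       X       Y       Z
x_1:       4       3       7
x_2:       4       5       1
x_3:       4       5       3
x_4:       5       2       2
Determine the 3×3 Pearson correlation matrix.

Step 1 — column means:
  mean(X) = (4 + 4 + 4 + 5) / 4 = 17/4 = 4.25
  mean(Y) = (3 + 5 + 5 + 2) / 4 = 15/4 = 3.75
  mean(Z) = (7 + 1 + 3 + 2) / 4 = 13/4 = 3.25

Step 2 — sample variances and covariances s[i,j] = (1/(n-1)) · Σ_k (x_{k,i} - mean_i) · (x_{k,j} - mean_j), with n-1 = 3:
  s[X,X] = ((-0.25)·(-0.25) + (-0.25)·(-0.25) + (-0.25)·(-0.25) + (0.75)·(0.75)) / 3 = 0.75/3 = 0.25
  s[X,Y] = ((-0.25)·(-0.75) + (-0.25)·(1.25) + (-0.25)·(1.25) + (0.75)·(-1.75)) / 3 = -1.75/3 = -0.5833
  s[X,Z] = ((-0.25)·(3.75) + (-0.25)·(-2.25) + (-0.25)·(-0.25) + (0.75)·(-1.25)) / 3 = -1.25/3 = -0.4167
  s[Y,Y] = ((-0.75)·(-0.75) + (1.25)·(1.25) + (1.25)·(1.25) + (-1.75)·(-1.75)) / 3 = 6.75/3 = 2.25
  s[Y,Z] = ((-0.75)·(3.75) + (1.25)·(-2.25) + (1.25)·(-0.25) + (-1.75)·(-1.25)) / 3 = -3.75/3 = -1.25
  s[Z,Z] = ((3.75)·(3.75) + (-2.25)·(-2.25) + (-0.25)·(-0.25) + (-1.25)·(-1.25)) / 3 = 20.75/3 = 6.9167
  Sample standard deviations s_i = √(s[i,i]):
  s(X) = √(0.25) = 0.5
  s(Y) = √(2.25) = 1.5
  s(Z) = √(6.9167) = 2.63

Step 3 — r_{ij} = s_{ij} / (s_i · s_j):
  r[X,X] = 1 (diagonal).
  r[X,Y] = -0.5833 / (0.5 · 1.5) = -0.5833 / 0.75 = -0.7778
  r[X,Z] = -0.4167 / (0.5 · 2.63) = -0.4167 / 1.315 = -0.3169
  r[Y,Y] = 1 (diagonal).
  r[Y,Z] = -1.25 / (1.5 · 2.63) = -1.25 / 3.9449 = -0.3169
  r[Z,Z] = 1 (diagonal).

R is symmetric with unit diagonal. Assembling:

R = [[1, -0.7778, -0.3169],
 [-0.7778, 1, -0.3169],
 [-0.3169, -0.3169, 1]]


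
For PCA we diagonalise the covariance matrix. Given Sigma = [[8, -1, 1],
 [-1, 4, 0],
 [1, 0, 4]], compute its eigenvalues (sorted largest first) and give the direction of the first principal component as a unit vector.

Step 1 — characteristic polynomial p(λ) = det(λI - Sigma) = λ³ - tr·λ² + c_1·λ - det, where tr = trace, c_1 = sum of the principal 2×2 minors, det = det(Sigma):
  tr = 8 + 4 + 4 = 16,
  c_1 = (8·4 - (-1)²) + (8·4 - (1)²) + (4·4 - (0)²) = 31 + 31 + 16 = 78,
  det = 8·(4·4 - (0)²) - (-1)·((-1)·4 - (0)·(1)) + (1)·((-1)·(0) - 4·(1)) = 8·(16) - (-1)·(-4) + (1)·(-4) = 120.
  So p(λ) = λ³ - 16λ² + 78λ - 120.
Step 2 — look for an integer root (rational root theorem: any rational root is an integer divisor of 120). Testing λ = 4:
  p(4) = 64 - 256 + 312 - 120 = 0  ✓
  Dividing out (λ - 4): p(λ) = (λ - 4)(λ² - 12λ + 30).
Step 3 — remaining eigenvalues from the quadratic λ² - 12λ + 30 = 0:
  Δ = 12² - 4·30 = 144 - 120 = 24,  λ = (12 ± √24)/2 = (12 ± 4.899)/2 ≈ 8.4495 or 3.5505.
  Sorted: λ_1 = 8.4495,  λ_2 = 4,  λ_3 = 3.5505  (check: sum = 16 = tr ✓).

Step 4 — unit eigenvector for λ_1 ≈ 8.4495: v spans the null space of (Sigma - λ_1 I), whose rows are
  r_1 = (-0.4495, -1, 1),  r_2 = (-1, -4.4495, 0),  r_3 = (1, 0, -4.4495).
  v is orthogonal to every row, so take v ∝ r_1 × r_2 = ((-1)·(0) - (1)·(-4.4495), (1)·(-1) - (-0.4495)·(0), (-0.4495)·(-4.4495) - (-1)·(-1)) ≈ (4.4495, -1, 1).
  Let u = (4.4495, -1, 1).
  ||u|| = √((4.4495)² + (-1)² + (1)²) = √(21.798) ≈ 4.6688,  v_1 = u/||u|| ≈ (0.953, -0.2142, 0.2142) (||v_1|| = 1).

λ_1 = 8.4495,  λ_2 = 4,  λ_3 = 3.5505;  v_1 ≈ (0.953, -0.2142, 0.2142)


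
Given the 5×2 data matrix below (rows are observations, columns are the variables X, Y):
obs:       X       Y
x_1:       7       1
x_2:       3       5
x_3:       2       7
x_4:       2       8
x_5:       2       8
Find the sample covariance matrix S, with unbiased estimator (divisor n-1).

Step 1 — column means:
  mean(X) = (7 + 3 + 2 + 2 + 2) / 5 = 16/5 = 3.2
  mean(Y) = (1 + 5 + 7 + 8 + 8) / 5 = 29/5 = 5.8

Step 2 — sample covariance S[i,j] = (1/(n-1)) · Σ_k (x_{k,i} - mean_i) · (x_{k,j} - mean_j), with n-1 = 4.
  S[X,X] = ((3.8)·(3.8) + (-0.2)·(-0.2) + (-1.2)·(-1.2) + (-1.2)·(-1.2) + (-1.2)·(-1.2)) / 4 = 18.8/4 = 4.7
  S[X,Y] = ((3.8)·(-4.8) + (-0.2)·(-0.8) + (-1.2)·(1.2) + (-1.2)·(2.2) + (-1.2)·(2.2)) / 4 = -24.8/4 = -6.2
  S[Y,Y] = ((-4.8)·(-4.8) + (-0.8)·(-0.8) + (1.2)·(1.2) + (2.2)·(2.2) + (2.2)·(2.2)) / 4 = 34.8/4 = 8.7

S is symmetric (S[j,i] = S[i,j]). Assembling:

S = [[4.7, -6.2],
 [-6.2, 8.7]]


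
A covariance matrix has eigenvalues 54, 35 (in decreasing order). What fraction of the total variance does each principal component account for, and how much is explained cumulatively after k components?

Step 1 — total variance = trace(Sigma) = Σ λ_i = 54 + 35 = 89.

Step 2 — fraction explained by component i = λ_i / Σ λ:
  PC1: 54/89 = 0.6067
  PC2: 35/89 = 0.3933

Step 3 — cumulative fraction after k components = (λ_1 + ... + λ_k) / Σ λ:
  k = 1: 54/89 = 0.6067
  k = 2: (54 + 35)/89 = 89/89 = 1

Summary (fraction, with percent):

explained: PC1 0.6067 (60.67%), PC2 0.3933 (39.33%);  cumulative: 0.6067, 1


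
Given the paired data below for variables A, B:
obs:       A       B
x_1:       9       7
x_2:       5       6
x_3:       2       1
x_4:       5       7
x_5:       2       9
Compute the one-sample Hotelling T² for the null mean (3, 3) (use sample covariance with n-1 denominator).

Step 1 — sample mean vector:
  mean(A) = (9 + 5 + 2 + 5 + 2) / 5 = 23/5 = 4.6
  mean(B) = (7 + 6 + 1 + 7 + 9) / 5 = 30/5 = 6
  x̄ = (4.6, 6),  deviation x̄ - mu_0 = (4.6, 6) - (3, 3) = (1.6, 3).

Step 2 — sample covariance matrix, S[i,j] = (1/(n-1)) · Σ_k (x_{k,i} - mean_i) · (x_{k,j} - mean_j), divisor n-1 = 4:
  S[A,A] = ((4.4)·(4.4) + (0.4)·(0.4) + (-2.6)·(-2.6) + (0.4)·(0.4) + (-2.6)·(-2.6)) / 4 = 33.2/4 = 8.3
  S[A,B] = ((4.4)·(1) + (0.4)·(0) + (-2.6)·(-5) + (0.4)·(1) + (-2.6)·(3)) / 4 = 10/4 = 2.5
  S[B,B] = ((1)·(1) + (0)·(0) + (-5)·(-5) + (1)·(1) + (3)·(3)) / 4 = 36/4 = 9
  S = [[8.3, 2.5],
 [2.5, 9]].

Step 3 — invert S. det(S) = 8.3·9 - (2.5)² = 68.45.
  S^{-1} = (1/det) · [[d, -b], [-b, a]] = [[0.1315, -0.0365],
 [-0.0365, 0.1213]].

Step 4 — quadratic form (x̄ - mu_0)^T · S^{-1} · (x̄ - mu_0):
  S^{-1} · (x̄ - mu_0) = (0.1008, 0.3053),
  (x̄ - mu_0)^T · [...] = (1.6)·(0.1008) + (3)·(0.3053) = 1.0773.

Step 5 — scale by n: T² = 5 · 1.0773 = 5.3864.

T² ≈ 5.3864


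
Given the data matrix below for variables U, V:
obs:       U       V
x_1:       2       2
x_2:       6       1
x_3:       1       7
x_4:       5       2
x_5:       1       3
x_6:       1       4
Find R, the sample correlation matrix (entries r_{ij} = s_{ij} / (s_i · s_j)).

Step 1 — column means:
  mean(U) = (2 + 6 + 1 + 5 + 1 + 1) / 6 = 16/6 = 2.6667
  mean(V) = (2 + 1 + 7 + 2 + 3 + 4) / 6 = 19/6 = 3.1667

Step 2 — sample variances and covariances s[i,j] = (1/(n-1)) · Σ_k (x_{k,i} - mean_i) · (x_{k,j} - mean_j), with n-1 = 5:
  s[U,U] = ((-0.6667)·(-0.6667) + (3.3333)·(3.3333) + (-1.6667)·(-1.6667) + (2.3333)·(2.3333) + (-1.6667)·(-1.6667) + (-1.6667)·(-1.6667)) / 5 = 25.3333/5 = 5.0667
  s[U,V] = ((-0.6667)·(-1.1667) + (3.3333)·(-2.1667) + (-1.6667)·(3.8333) + (2.3333)·(-1.1667) + (-1.6667)·(-0.1667) + (-1.6667)·(0.8333)) / 5 = -16.6667/5 = -3.3333
  s[V,V] = ((-1.1667)·(-1.1667) + (-2.1667)·(-2.1667) + (3.8333)·(3.8333) + (-1.1667)·(-1.1667) + (-0.1667)·(-0.1667) + (0.8333)·(0.8333)) / 5 = 22.8333/5 = 4.5667
  Sample standard deviations s_i = √(s[i,i]):
  s(U) = √(5.0667) = 2.2509
  s(V) = √(4.5667) = 2.137

Step 3 — r_{ij} = s_{ij} / (s_i · s_j):
  r[U,U] = 1 (diagonal).
  r[U,V] = -3.3333 / (2.2509 · 2.137) = -3.3333 / 4.8102 = -0.693
  r[V,V] = 1 (diagonal).

R is symmetric with unit diagonal. Assembling:

R = [[1, -0.693],
 [-0.693, 1]]


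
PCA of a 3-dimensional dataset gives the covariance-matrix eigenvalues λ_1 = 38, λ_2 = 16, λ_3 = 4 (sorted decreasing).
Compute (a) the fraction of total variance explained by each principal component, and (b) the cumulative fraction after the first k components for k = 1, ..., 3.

Step 1 — total variance = trace(Sigma) = Σ λ_i = 38 + 16 + 4 = 58.

Step 2 — fraction explained by component i = λ_i / Σ λ:
  PC1: 38/58 = 0.6552
  PC2: 16/58 = 0.2759
  PC3: 4/58 = 0.069

Step 3 — cumulative fraction after k components = (λ_1 + ... + λ_k) / Σ λ:
  k = 1: 38/58 = 0.6552
  k = 2: (38 + 16)/58 = 54/58 = 0.931
  k = 3: (38 + 16 + 4)/58 = 58/58 = 1

Summary (fraction, with percent):

explained: PC1 0.6552 (65.52%), PC2 0.2759 (27.59%), PC3 0.069 (6.9%);  cumulative: 0.6552, 0.931, 1


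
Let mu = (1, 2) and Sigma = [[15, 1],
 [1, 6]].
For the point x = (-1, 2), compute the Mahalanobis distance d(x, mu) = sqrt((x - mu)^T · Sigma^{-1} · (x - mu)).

Step 1 — centre the observation: (x - mu) = (-2, 0).

Step 2 — invert Sigma. det(Sigma) = 15·6 - (1)² = 89.
  Sigma^{-1} = (1/det) · [[d, -b], [-b, a]] = [[0.0674, -0.0112],
 [-0.0112, 0.1685]].

Step 3 — form the quadratic (x - mu)^T · Sigma^{-1} · (x - mu):
  Sigma^{-1} · (x - mu) = (-0.1348, 0.0225).
  (x - mu)^T · [Sigma^{-1} · (x - mu)] = (-2)·(-0.1348) + (0)·(0.0225) = 0.2697.

Step 4 — take square root: d = √(0.2697) ≈ 0.5193.

d(x, mu) = √(0.2697) ≈ 0.5193


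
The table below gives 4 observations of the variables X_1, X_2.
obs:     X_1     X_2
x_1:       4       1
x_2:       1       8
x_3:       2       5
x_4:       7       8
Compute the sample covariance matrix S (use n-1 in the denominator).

Step 1 — column means:
  mean(X_1) = (4 + 1 + 2 + 7) / 4 = 14/4 = 3.5
  mean(X_2) = (1 + 8 + 5 + 8) / 4 = 22/4 = 5.5

Step 2 — sample covariance S[i,j] = (1/(n-1)) · Σ_k (x_{k,i} - mean_i) · (x_{k,j} - mean_j), with n-1 = 3.
  S[X_1,X_1] = ((0.5)·(0.5) + (-2.5)·(-2.5) + (-1.5)·(-1.5) + (3.5)·(3.5)) / 3 = 21/3 = 7
  S[X_1,X_2] = ((0.5)·(-4.5) + (-2.5)·(2.5) + (-1.5)·(-0.5) + (3.5)·(2.5)) / 3 = 1/3 = 0.3333
  S[X_2,X_2] = ((-4.5)·(-4.5) + (2.5)·(2.5) + (-0.5)·(-0.5) + (2.5)·(2.5)) / 3 = 33/3 = 11

S is symmetric (S[j,i] = S[i,j]). Assembling:

S = [[7, 0.3333],
 [0.3333, 11]]


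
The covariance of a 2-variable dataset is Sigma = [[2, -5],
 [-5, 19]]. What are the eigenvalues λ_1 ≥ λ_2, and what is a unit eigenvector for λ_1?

Step 1 — characteristic polynomial of 2×2 Sigma:
  det(Sigma - λI) = λ² - trace · λ + det = 0.
  trace = 2 + 19 = 21, det = 2·19 - (-5)² = 13.
Step 2 — discriminant:
  Δ = trace² - 4·det = 441 - 52 = 389.
Step 3 — eigenvalues:
  λ = (trace ± √Δ)/2 = (21 ± 19.7231)/2,
  λ_1 = 20.3615,  λ_2 = 0.6385.

Step 4 — unit eigenvector for λ_1: solve (Sigma - λ_1 I)v = 0. First row:
  (2 - 20.3615)·v_x + (-5)·v_y = 0, i.e. (-18.3615)·v_x + (-5)·v_y = 0,
  so v ∝ (b, λ_1 - a) = (-5, 18.3615); multiply by -1 so the first entry is positive: u = (5, -18.3615).
  ||u|| = √((5)² + (-18.3615)²) = √(362.1462) ≈ 19.0301,
  v_1 = u/||u|| ≈ (0.2627, -0.9649) (||v_1|| = 1).

λ_1 = 20.3615,  λ_2 = 0.6385;  v_1 ≈ (0.2627, -0.9649)


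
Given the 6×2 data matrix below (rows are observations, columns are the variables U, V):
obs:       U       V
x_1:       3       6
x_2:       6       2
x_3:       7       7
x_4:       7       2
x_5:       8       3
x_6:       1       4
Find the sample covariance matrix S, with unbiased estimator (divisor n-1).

Step 1 — column means:
  mean(U) = (3 + 6 + 7 + 7 + 8 + 1) / 6 = 32/6 = 5.3333
  mean(V) = (6 + 2 + 7 + 2 + 3 + 4) / 6 = 24/6 = 4

Step 2 — sample covariance S[i,j] = (1/(n-1)) · Σ_k (x_{k,i} - mean_i) · (x_{k,j} - mean_j), with n-1 = 5.
  S[U,U] = ((-2.3333)·(-2.3333) + (0.6667)·(0.6667) + (1.6667)·(1.6667) + (1.6667)·(1.6667) + (2.6667)·(2.6667) + (-4.3333)·(-4.3333)) / 5 = 37.3333/5 = 7.4667
  S[U,V] = ((-2.3333)·(2) + (0.6667)·(-2) + (1.6667)·(3) + (1.6667)·(-2) + (2.6667)·(-1) + (-4.3333)·(0)) / 5 = -7/5 = -1.4
  S[V,V] = ((2)·(2) + (-2)·(-2) + (3)·(3) + (-2)·(-2) + (-1)·(-1) + (0)·(0)) / 5 = 22/5 = 4.4

S is symmetric (S[j,i] = S[i,j]). Assembling:

S = [[7.4667, -1.4],
 [-1.4, 4.4]]


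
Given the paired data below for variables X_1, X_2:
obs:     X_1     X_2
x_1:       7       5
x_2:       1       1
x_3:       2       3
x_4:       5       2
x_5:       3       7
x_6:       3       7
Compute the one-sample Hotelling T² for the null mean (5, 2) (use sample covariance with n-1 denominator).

Step 1 — sample mean vector:
  mean(X_1) = (7 + 1 + 2 + 5 + 3 + 3) / 6 = 21/6 = 3.5
  mean(X_2) = (5 + 1 + 3 + 2 + 7 + 7) / 6 = 25/6 = 4.1667
  x̄ = (3.5, 4.1667),  deviation x̄ - mu_0 = (3.5, 4.1667) - (5, 2) = (-1.5, 2.1667).

Step 2 — sample covariance matrix, S[i,j] = (1/(n-1)) · Σ_k (x_{k,i} - mean_i) · (x_{k,j} - mean_j), divisor n-1 = 5:
  S[X_1,X_1] = ((3.5)·(3.5) + (-2.5)·(-2.5) + (-1.5)·(-1.5) + (1.5)·(1.5) + (-0.5)·(-0.5) + (-0.5)·(-0.5)) / 5 = 23.5/5 = 4.7
  S[X_1,X_2] = ((3.5)·(0.8333) + (-2.5)·(-3.1667) + (-1.5)·(-1.1667) + (1.5)·(-2.1667) + (-0.5)·(2.8333) + (-0.5)·(2.8333)) / 5 = 6.5/5 = 1.3
  S[X_2,X_2] = ((0.8333)·(0.8333) + (-3.1667)·(-3.1667) + (-1.1667)·(-1.1667) + (-2.1667)·(-2.1667) + (2.8333)·(2.8333) + (2.8333)·(2.8333)) / 5 = 32.8333/5 = 6.5667
  S = [[4.7, 1.3],
 [1.3, 6.5667]].

Step 3 — invert S. det(S) = 4.7·6.5667 - (1.3)² = 29.1733.
  S^{-1} = (1/det) · [[d, -b], [-b, a]] = [[0.2251, -0.0446],
 [-0.0446, 0.1611]].

Step 4 — quadratic form (x̄ - mu_0)^T · S^{-1} · (x̄ - mu_0):
  S^{-1} · (x̄ - mu_0) = (-0.4342, 0.4159),
  (x̄ - mu_0)^T · [...] = (-1.5)·(-0.4342) + (2.1667)·(0.4159) = 1.5524.

Step 5 — scale by n: T² = 6 · 1.5524 = 9.3144.

T² ≈ 9.3144


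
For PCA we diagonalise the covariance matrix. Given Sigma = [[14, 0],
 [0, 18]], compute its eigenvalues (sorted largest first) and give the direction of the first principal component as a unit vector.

Step 1 — characteristic polynomial of 2×2 Sigma:
  det(Sigma - λI) = λ² - trace · λ + det = 0.
  trace = 14 + 18 = 32, det = 14·18 - (0)² = 252.
Step 2 — discriminant:
  Δ = trace² - 4·det = 1024 - 1008 = 16.
Step 3 — eigenvalues:
  λ = (trace ± √Δ)/2 = (32 ± 4)/2,
  λ_1 = 18,  λ_2 = 14.

Step 4 — unit eigenvector for λ_1: Sigma is diagonal, so its eigenvectors are the coordinate axes. λ_1 = 18 is the diagonal entry on the second coordinate axis, hence
  v_1 = (0, 1) (||v_1|| = 1).

λ_1 = 18,  λ_2 = 14;  v_1 ≈ (0, 1)


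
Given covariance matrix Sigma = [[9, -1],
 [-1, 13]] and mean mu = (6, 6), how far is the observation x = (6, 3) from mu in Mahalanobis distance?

Step 1 — centre the observation: (x - mu) = (0, -3).

Step 2 — invert Sigma. det(Sigma) = 9·13 - (-1)² = 116.
  Sigma^{-1} = (1/det) · [[d, -b], [-b, a]] = [[0.1121, 0.0086],
 [0.0086, 0.0776]].

Step 3 — form the quadratic (x - mu)^T · Sigma^{-1} · (x - mu):
  Sigma^{-1} · (x - mu) = (-0.0259, -0.2328).
  (x - mu)^T · [Sigma^{-1} · (x - mu)] = (0)·(-0.0259) + (-3)·(-0.2328) = 0.6983.

Step 4 — take square root: d = √(0.6983) ≈ 0.8356.

d(x, mu) = √(0.6983) ≈ 0.8356


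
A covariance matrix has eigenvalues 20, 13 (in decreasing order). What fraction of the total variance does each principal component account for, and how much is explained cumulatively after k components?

Step 1 — total variance = trace(Sigma) = Σ λ_i = 20 + 13 = 33.

Step 2 — fraction explained by component i = λ_i / Σ λ:
  PC1: 20/33 = 0.6061
  PC2: 13/33 = 0.3939

Step 3 — cumulative fraction after k components = (λ_1 + ... + λ_k) / Σ λ:
  k = 1: 20/33 = 0.6061
  k = 2: (20 + 13)/33 = 33/33 = 1

Summary (fraction, with percent):

explained: PC1 0.6061 (60.61%), PC2 0.3939 (39.39%);  cumulative: 0.6061, 1


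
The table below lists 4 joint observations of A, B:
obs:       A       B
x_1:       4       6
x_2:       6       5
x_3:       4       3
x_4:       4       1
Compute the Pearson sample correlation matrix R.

Step 1 — column means:
  mean(A) = (4 + 6 + 4 + 4) / 4 = 18/4 = 4.5
  mean(B) = (6 + 5 + 3 + 1) / 4 = 15/4 = 3.75

Step 2 — sample variances and covariances s[i,j] = (1/(n-1)) · Σ_k (x_{k,i} - mean_i) · (x_{k,j} - mean_j), with n-1 = 3:
  s[A,A] = ((-0.5)·(-0.5) + (1.5)·(1.5) + (-0.5)·(-0.5) + (-0.5)·(-0.5)) / 3 = 3/3 = 1
  s[A,B] = ((-0.5)·(2.25) + (1.5)·(1.25) + (-0.5)·(-0.75) + (-0.5)·(-2.75)) / 3 = 2.5/3 = 0.8333
  s[B,B] = ((2.25)·(2.25) + (1.25)·(1.25) + (-0.75)·(-0.75) + (-2.75)·(-2.75)) / 3 = 14.75/3 = 4.9167
  Sample standard deviations s_i = √(s[i,i]):
  s(A) = √(1) = 1
  s(B) = √(4.9167) = 2.2174

Step 3 — r_{ij} = s_{ij} / (s_i · s_j):
  r[A,A] = 1 (diagonal).
  r[A,B] = 0.8333 / (1 · 2.2174) = 0.8333 / 2.2174 = 0.3758
  r[B,B] = 1 (diagonal).

R is symmetric with unit diagonal. Assembling:

R = [[1, 0.3758],
 [0.3758, 1]]


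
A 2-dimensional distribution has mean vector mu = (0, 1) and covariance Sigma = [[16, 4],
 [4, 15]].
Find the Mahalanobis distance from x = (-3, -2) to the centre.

Step 1 — centre the observation: (x - mu) = (-3, -3).

Step 2 — invert Sigma. det(Sigma) = 16·15 - (4)² = 224.
  Sigma^{-1} = (1/det) · [[d, -b], [-b, a]] = [[0.067, -0.0179],
 [-0.0179, 0.0714]].

Step 3 — form the quadratic (x - mu)^T · Sigma^{-1} · (x - mu):
  Sigma^{-1} · (x - mu) = (-0.1473, -0.1607).
  (x - mu)^T · [Sigma^{-1} · (x - mu)] = (-3)·(-0.1473) + (-3)·(-0.1607) = 0.9241.

Step 4 — take square root: d = √(0.9241) ≈ 0.9613.

d(x, mu) = √(0.9241) ≈ 0.9613


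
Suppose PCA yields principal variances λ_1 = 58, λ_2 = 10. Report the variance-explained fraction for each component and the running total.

Step 1 — total variance = trace(Sigma) = Σ λ_i = 58 + 10 = 68.

Step 2 — fraction explained by component i = λ_i / Σ λ:
  PC1: 58/68 = 0.8529
  PC2: 10/68 = 0.1471

Step 3 — cumulative fraction after k components = (λ_1 + ... + λ_k) / Σ λ:
  k = 1: 58/68 = 0.8529
  k = 2: (58 + 10)/68 = 68/68 = 1

Summary (fraction, with percent):

explained: PC1 0.8529 (85.29%), PC2 0.1471 (14.71%);  cumulative: 0.8529, 1


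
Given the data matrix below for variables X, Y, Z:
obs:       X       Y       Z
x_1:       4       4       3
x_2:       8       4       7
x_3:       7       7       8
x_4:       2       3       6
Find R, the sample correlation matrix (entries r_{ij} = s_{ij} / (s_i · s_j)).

Step 1 — column means:
  mean(X) = (4 + 8 + 7 + 2) / 4 = 21/4 = 5.25
  mean(Y) = (4 + 4 + 7 + 3) / 4 = 18/4 = 4.5
  mean(Z) = (3 + 7 + 8 + 6) / 4 = 24/4 = 6

Step 2 — sample variances and covariances s[i,j] = (1/(n-1)) · Σ_k (x_{k,i} - mean_i) · (x_{k,j} - mean_j), with n-1 = 3:
  s[X,X] = ((-1.25)·(-1.25) + (2.75)·(2.75) + (1.75)·(1.75) + (-3.25)·(-3.25)) / 3 = 22.75/3 = 7.5833
  s[X,Y] = ((-1.25)·(-0.5) + (2.75)·(-0.5) + (1.75)·(2.5) + (-3.25)·(-1.5)) / 3 = 8.5/3 = 2.8333
  s[X,Z] = ((-1.25)·(-3) + (2.75)·(1) + (1.75)·(2) + (-3.25)·(0)) / 3 = 10/3 = 3.3333
  s[Y,Y] = ((-0.5)·(-0.5) + (-0.5)·(-0.5) + (2.5)·(2.5) + (-1.5)·(-1.5)) / 3 = 9/3 = 3
  s[Y,Z] = ((-0.5)·(-3) + (-0.5)·(1) + (2.5)·(2) + (-1.5)·(0)) / 3 = 6/3 = 2
  s[Z,Z] = ((-3)·(-3) + (1)·(1) + (2)·(2) + (0)·(0)) / 3 = 14/3 = 4.6667
  Sample standard deviations s_i = √(s[i,i]):
  s(X) = √(7.5833) = 2.7538
  s(Y) = √(3) = 1.7321
  s(Z) = √(4.6667) = 2.1602

Step 3 — r_{ij} = s_{ij} / (s_i · s_j):
  r[X,X] = 1 (diagonal).
  r[X,Y] = 2.8333 / (2.7538 · 1.7321) = 2.8333 / 4.7697 = 0.594
  r[X,Z] = 3.3333 / (2.7538 · 2.1602) = 3.3333 / 5.9489 = 0.5603
  r[Y,Y] = 1 (diagonal).
  r[Y,Z] = 2 / (1.7321 · 2.1602) = 2 / 3.7417 = 0.5345
  r[Z,Z] = 1 (diagonal).

R is symmetric with unit diagonal. Assembling:

R = [[1, 0.594, 0.5603],
 [0.594, 1, 0.5345],
 [0.5603, 0.5345, 1]]


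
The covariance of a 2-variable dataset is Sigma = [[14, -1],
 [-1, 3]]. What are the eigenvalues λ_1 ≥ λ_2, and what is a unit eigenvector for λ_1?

Step 1 — characteristic polynomial of 2×2 Sigma:
  det(Sigma - λI) = λ² - trace · λ + det = 0.
  trace = 14 + 3 = 17, det = 14·3 - (-1)² = 41.
Step 2 — discriminant:
  Δ = trace² - 4·det = 289 - 164 = 125.
Step 3 — eigenvalues:
  λ = (trace ± √Δ)/2 = (17 ± 11.1803)/2,
  λ_1 = 14.0902,  λ_2 = 2.9098.

Step 4 — unit eigenvector for λ_1: solve (Sigma - λ_1 I)v = 0. First row:
  (14 - 14.0902)·v_x + (-1)·v_y = 0, i.e. (-0.0902)·v_x + (-1)·v_y = 0,
  so v ∝ (b, λ_1 - a) = (-1, 0.0902); multiply by -1 so the first entry is positive: u = (1, -0.0902).
  ||u|| = √((1)² + (-0.0902)²) = √(1.0081) ≈ 1.0041,
  v_1 = u/||u|| ≈ (0.996, -0.0898) (||v_1|| = 1).

λ_1 = 14.0902,  λ_2 = 2.9098;  v_1 ≈ (0.996, -0.0898)


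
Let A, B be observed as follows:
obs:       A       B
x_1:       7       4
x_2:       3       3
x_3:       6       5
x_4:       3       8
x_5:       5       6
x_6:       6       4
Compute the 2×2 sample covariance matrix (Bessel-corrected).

Step 1 — column means:
  mean(A) = (7 + 3 + 6 + 3 + 5 + 6) / 6 = 30/6 = 5
  mean(B) = (4 + 3 + 5 + 8 + 6 + 4) / 6 = 30/6 = 5

Step 2 — sample covariance S[i,j] = (1/(n-1)) · Σ_k (x_{k,i} - mean_i) · (x_{k,j} - mean_j), with n-1 = 5.
  S[A,A] = ((2)·(2) + (-2)·(-2) + (1)·(1) + (-2)·(-2) + (0)·(0) + (1)·(1)) / 5 = 14/5 = 2.8
  S[A,B] = ((2)·(-1) + (-2)·(-2) + (1)·(0) + (-2)·(3) + (0)·(1) + (1)·(-1)) / 5 = -5/5 = -1
  S[B,B] = ((-1)·(-1) + (-2)·(-2) + (0)·(0) + (3)·(3) + (1)·(1) + (-1)·(-1)) / 5 = 16/5 = 3.2

S is symmetric (S[j,i] = S[i,j]). Assembling:

S = [[2.8, -1],
 [-1, 3.2]]


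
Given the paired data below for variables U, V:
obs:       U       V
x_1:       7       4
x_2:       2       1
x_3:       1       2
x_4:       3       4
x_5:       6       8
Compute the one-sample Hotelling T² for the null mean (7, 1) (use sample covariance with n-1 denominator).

Step 1 — sample mean vector:
  mean(U) = (7 + 2 + 1 + 3 + 6) / 5 = 19/5 = 3.8
  mean(V) = (4 + 1 + 2 + 4 + 8) / 5 = 19/5 = 3.8
  x̄ = (3.8, 3.8),  deviation x̄ - mu_0 = (3.8, 3.8) - (7, 1) = (-3.2, 2.8).

Step 2 — sample covariance matrix, S[i,j] = (1/(n-1)) · Σ_k (x_{k,i} - mean_i) · (x_{k,j} - mean_j), divisor n-1 = 4:
  S[U,U] = ((3.2)·(3.2) + (-1.8)·(-1.8) + (-2.8)·(-2.8) + (-0.8)·(-0.8) + (2.2)·(2.2)) / 4 = 26.8/4 = 6.7
  S[U,V] = ((3.2)·(0.2) + (-1.8)·(-2.8) + (-2.8)·(-1.8) + (-0.8)·(0.2) + (2.2)·(4.2)) / 4 = 19.8/4 = 4.95
  S[V,V] = ((0.2)·(0.2) + (-2.8)·(-2.8) + (-1.8)·(-1.8) + (0.2)·(0.2) + (4.2)·(4.2)) / 4 = 28.8/4 = 7.2
  S = [[6.7, 4.95],
 [4.95, 7.2]].

Step 3 — invert S. det(S) = 6.7·7.2 - (4.95)² = 23.7375.
  S^{-1} = (1/det) · [[d, -b], [-b, a]] = [[0.3033, -0.2085],
 [-0.2085, 0.2823]].

Step 4 — quadratic form (x̄ - mu_0)^T · S^{-1} · (x̄ - mu_0):
  S^{-1} · (x̄ - mu_0) = (-1.5545, 1.4576),
  (x̄ - mu_0)^T · [...] = (-3.2)·(-1.5545) + (2.8)·(1.4576) = 9.0557.

Step 5 — scale by n: T² = 5 · 9.0557 = 45.2786.

T² ≈ 45.2786
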